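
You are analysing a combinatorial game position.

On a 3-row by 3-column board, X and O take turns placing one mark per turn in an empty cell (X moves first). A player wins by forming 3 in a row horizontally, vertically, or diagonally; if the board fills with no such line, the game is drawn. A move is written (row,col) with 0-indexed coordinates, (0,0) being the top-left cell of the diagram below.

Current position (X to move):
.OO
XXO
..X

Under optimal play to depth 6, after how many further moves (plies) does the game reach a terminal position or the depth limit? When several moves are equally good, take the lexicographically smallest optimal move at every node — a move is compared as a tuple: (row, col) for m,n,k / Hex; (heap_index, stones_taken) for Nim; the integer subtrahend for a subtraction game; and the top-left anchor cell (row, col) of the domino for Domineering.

p1 X@[.OO/XXO/..X]: (0,0)[XOO/XXO/..X]+1* (2,0)[.OO/XXO/X.X]-1 (2,1)[.OO/XXO/.XX]-1
p2 O@[XOO/XXO/..X] terminal -1; root [.OO/XXO/..X] d6

PV length from [.OO/XXO/..X]: 1 ply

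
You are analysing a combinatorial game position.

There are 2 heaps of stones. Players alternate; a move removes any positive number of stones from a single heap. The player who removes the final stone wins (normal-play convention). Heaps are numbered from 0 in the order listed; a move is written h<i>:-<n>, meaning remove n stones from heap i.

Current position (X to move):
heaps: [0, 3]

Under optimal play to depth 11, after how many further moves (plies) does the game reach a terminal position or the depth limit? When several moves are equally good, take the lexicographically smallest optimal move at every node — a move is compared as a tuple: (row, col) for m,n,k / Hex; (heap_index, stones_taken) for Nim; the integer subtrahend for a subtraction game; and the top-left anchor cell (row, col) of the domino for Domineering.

p1 X@[(0,3)]: h1:-1[(0,2)]-1 h1:-2[(0,1)]-1 h1:-3[(0,0)]+1*
p2 O@[(0,0)] terminal -1; root [(0,3)] d11

PV length from [(0,3)]: 1 ply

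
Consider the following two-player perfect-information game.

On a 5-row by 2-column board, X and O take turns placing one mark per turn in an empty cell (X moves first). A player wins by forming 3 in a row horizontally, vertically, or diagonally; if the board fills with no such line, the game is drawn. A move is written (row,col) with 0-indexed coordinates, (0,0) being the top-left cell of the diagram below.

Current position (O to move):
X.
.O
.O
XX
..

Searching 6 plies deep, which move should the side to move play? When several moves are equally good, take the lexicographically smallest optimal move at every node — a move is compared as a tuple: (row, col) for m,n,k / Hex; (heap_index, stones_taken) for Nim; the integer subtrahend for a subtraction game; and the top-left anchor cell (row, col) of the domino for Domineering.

O's best at [X./.O/.O/XX/..]: (0,1)

p1 O@[X./.O/.O/XX/..]: (0,1)[XO/.O/.O/XX/..]+1* (1,0)[X./OO/.O/XX/..]+0 (2,0)[X./.O/OO/XX/..]+0 (4,0)[X./.O/.O/XX/O.]+0 (4,1)[X./.O/.O/XX/.O]+0
p2 X@[XO/.O/.O/XX/..] terminal -1; root [X./.O/.O/XX/..] d6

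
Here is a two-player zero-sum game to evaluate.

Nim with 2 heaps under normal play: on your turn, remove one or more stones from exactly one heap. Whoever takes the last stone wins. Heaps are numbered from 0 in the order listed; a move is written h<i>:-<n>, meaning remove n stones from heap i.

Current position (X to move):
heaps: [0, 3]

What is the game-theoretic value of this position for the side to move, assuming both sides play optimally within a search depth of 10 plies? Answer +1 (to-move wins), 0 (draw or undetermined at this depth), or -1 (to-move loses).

ply 1, X at (0,3) | h1:-1=-1→(0,2); h1:-2=-1→(0,1); h1:-3=+1→(0,0)*
ply 2: (0,0) is terminal -1 (O); from (0,3) depth 10

value((0,3), X) = +1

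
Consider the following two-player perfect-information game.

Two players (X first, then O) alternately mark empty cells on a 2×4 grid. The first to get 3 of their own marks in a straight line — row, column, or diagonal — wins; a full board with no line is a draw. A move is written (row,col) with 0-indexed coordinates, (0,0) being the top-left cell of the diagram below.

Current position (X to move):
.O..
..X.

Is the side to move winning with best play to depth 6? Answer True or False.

ply 1, X at .O../..X. | (0,0)=+0→XO../..X.; (0,2)=+0→.OX./..X.; (0,3)=+0→.O.X/..X.; (1,0)=+0→.O../X.X.; (1,1)=+1→.O../.XX.*; (1,3)=+0→.O../..XX
ply 2, O at .O../.XX. | (0,0)=-1→OO../.XX.*; (0,2)=-1→.OO./.XX.; (0,3)=-1→.O.O/.XX.; (1,0)=-1→.O../OXX.; (1,3)=-1→.O../.XXO
ply 3, X at OO../.XX. | (0,2)=+1→OOX./.XX.*; (0,3)=-1→OO.X/.XX.; (1,0)=+1→OO../XXX.; (1,3)=+1→OO../.XXX
ply 4, O at OOX./.XX. | (0,3)=-1→OOXO/.XX.*; (1,0)=-1→OOX./OXX.; (1,3)=-1→OOX./.XXO
ply 5, X at OOXO/.XX. | (1,0)=+1→OOXO/XXX.*; (1,3)=+1→OOXO/.XXX
ply 6: OOXO/XXX. is terminal -1 (O); from .O../..X. depth 6

X winning at [.O../..X.]: True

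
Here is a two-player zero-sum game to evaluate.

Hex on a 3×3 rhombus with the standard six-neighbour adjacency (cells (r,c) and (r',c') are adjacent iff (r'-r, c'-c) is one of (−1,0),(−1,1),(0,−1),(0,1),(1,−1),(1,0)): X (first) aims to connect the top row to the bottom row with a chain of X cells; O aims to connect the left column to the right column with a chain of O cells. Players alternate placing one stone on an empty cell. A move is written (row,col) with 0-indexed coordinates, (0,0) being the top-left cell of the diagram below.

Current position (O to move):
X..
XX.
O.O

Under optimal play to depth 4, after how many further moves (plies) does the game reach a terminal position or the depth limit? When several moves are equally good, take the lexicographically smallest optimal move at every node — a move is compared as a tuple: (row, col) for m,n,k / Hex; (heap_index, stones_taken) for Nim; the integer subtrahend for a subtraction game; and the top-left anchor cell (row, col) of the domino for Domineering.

ply 1, O at X../XX./O.O | (0,1)=-1→XO./XX./O.O; (0,2)=-1→X.O/XX./O.O; (1,2)=-1→X../XXO/O.O; (2,1)=+1→X../XX./OOO*
ply 2: X../XX./OOO is terminal -1 (X); from X../XX./O.O depth 4

PV length from [X../XX./O.O]: 1 ply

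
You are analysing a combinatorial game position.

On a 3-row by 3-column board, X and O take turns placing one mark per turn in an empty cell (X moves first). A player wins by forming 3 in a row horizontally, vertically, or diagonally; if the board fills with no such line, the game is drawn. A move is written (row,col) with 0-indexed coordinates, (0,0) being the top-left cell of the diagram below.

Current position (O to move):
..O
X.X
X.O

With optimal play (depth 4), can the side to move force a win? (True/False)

O winning at [..O/X.X/X.O]: False

[..O/X.X/X.O] O move#1: (0,0):-1/O.O/X.X/X.O*, (0,1):-1/.OO/X.X/X.O, (1,1):-1/..O/XOX/X.O, (2,1):-1/..O/X.X/XOO
[O.O/X.X/X.O] X move#2: (0,1):-1/OXO/X.X/X.O, (1,1):+1/O.O/XXX/X.O*, (2,1):-1/O.O/X.X/XXO
[O.O/XXX/X.O] end (terminal -1, O#3); searched ..O/X.X/X.O to 4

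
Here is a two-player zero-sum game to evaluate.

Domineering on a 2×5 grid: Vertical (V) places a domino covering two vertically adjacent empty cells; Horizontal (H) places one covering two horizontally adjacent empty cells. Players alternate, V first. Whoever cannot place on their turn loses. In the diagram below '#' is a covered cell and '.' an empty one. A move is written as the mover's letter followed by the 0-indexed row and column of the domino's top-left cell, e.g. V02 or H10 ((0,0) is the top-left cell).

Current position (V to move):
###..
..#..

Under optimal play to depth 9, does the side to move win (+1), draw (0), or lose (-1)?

value(###../..#.., V) = +1

ply 1, V at ###../..#.. | V03=+1→####./..##.*; V04=+1→###.#/..#.#
ply 2, H at ####./..##. | H10=-1→####./####.*
ply 3, V at ####./####. | V04=+1→#####/#####*
ply 4: #####/##### is terminal -1 (H); from ###../..#.. depth 9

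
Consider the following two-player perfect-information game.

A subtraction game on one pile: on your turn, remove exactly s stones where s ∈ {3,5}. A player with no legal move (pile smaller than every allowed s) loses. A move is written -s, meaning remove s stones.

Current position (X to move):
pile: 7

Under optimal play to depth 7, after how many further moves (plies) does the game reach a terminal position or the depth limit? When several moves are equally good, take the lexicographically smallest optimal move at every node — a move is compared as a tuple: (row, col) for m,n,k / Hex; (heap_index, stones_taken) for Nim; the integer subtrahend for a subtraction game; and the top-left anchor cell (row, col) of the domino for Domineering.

[7] X move#1: -3:-1/4, -5:+1/2*
[2] end (terminal -1, O#2); searched 7 to 7

PV length from [7]: 1 ply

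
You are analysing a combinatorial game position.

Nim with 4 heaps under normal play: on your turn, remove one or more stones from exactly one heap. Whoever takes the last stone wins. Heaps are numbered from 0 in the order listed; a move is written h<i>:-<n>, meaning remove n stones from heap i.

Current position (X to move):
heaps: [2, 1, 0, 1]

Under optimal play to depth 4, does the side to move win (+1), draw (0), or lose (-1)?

p1 X@[(2,1,0,1)]: h0:-1[(1,1,0,1)]-1 h0:-2[(0,1,0,1)]+1* h1:-1[(2,0,0,1)]-1 h3:-1[(2,1,0,0)]-1
p2 O@[(0,1,0,1)]: h1:-1[(0,0,0,1)]-1* h3:-1[(0,1,0,0)]-1
p3 X@[(0,0,0,1)]: h3:-1[(0,0,0,0)]+1*
p4 O@[(0,0,0,0)] terminal -1; root [(2,1,0,1)] d4

value((2,1,0,1), X) = +1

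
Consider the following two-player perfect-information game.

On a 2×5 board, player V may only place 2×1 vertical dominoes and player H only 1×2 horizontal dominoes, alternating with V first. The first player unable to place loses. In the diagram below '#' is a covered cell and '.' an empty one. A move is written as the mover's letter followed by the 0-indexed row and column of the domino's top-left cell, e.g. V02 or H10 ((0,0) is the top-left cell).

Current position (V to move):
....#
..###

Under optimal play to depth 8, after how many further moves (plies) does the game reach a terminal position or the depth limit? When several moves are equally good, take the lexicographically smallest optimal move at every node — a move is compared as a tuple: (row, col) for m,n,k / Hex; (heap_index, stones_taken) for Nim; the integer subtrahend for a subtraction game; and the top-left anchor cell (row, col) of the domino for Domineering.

PV length from [....#/..###]: 3 plies

p1 V@[....#/..###]: V00[#...#/#.###]-1 V01[.#..#/.####]+1*
p2 H@[.#..#/.####]: H02[.####/.####]-1*
p3 V@[.####/.####]: V00[#####/#####]+1*
p4 H@[#####/#####] terminal -1; root [....#/..###] d8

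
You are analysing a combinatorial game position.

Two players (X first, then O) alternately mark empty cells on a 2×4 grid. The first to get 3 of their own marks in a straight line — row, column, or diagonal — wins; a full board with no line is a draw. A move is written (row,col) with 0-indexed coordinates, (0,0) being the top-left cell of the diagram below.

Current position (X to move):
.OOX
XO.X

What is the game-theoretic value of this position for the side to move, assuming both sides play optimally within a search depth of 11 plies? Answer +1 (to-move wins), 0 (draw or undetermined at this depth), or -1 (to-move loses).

[.OOX/XO.X] X move#1: (0,0):+0/XOOX/XO.X*, (1,2):-1/.OOX/XOXX
[XOOX/XO.X] O move#2: (1,2):+0/XOOX/XOOX*
[XOOX/XOOX] end (terminal +0, X#3); searched .OOX/XO.X to 11

value(.OOX/XO.X, X) = 0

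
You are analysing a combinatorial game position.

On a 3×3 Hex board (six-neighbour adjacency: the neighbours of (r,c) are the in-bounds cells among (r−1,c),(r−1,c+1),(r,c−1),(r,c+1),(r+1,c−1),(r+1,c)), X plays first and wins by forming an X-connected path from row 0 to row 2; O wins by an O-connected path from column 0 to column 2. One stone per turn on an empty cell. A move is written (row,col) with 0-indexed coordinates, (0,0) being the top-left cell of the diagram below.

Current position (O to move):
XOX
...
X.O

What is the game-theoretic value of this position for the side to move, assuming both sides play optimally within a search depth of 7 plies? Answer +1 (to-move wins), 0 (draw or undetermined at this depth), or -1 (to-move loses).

[XOX/.../X.O] O move#1: (1,0):-1/XOX/O../X.O*, (1,1):-1/XOX/.O./X.O, (1,2):-1/XOX/..O/X.O, (2,1):-1/XOX/.../XOO
[XOX/O../X.O] X move#2: (1,1):+1/XOX/OX./X.O*, (1,2):+1/XOX/O.X/X.O, (2,1):+1/XOX/O../XXO
[XOX/OX./X.O] end (terminal -1, O#3); searched XOX/.../X.O to 7

value(XOX/.../X.O, O) = -1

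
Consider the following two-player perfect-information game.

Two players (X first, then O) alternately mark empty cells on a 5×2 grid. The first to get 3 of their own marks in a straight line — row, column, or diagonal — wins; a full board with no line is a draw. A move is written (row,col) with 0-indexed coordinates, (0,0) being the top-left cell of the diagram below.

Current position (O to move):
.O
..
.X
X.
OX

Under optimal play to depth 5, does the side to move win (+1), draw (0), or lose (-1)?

ply 1, O at .O/../.X/X./OX | (0,0)=-1→OO/../.X/X./OX; (1,0)=-1→.O/O./.X/X./OX; (1,1)=-1→.O/.O/.X/X./OX; (2,0)=-1→.O/../OX/X./OX; (3,1)=+0→.O/../.X/XO/OX*
ply 2, X at .O/../.X/XO/OX | (0,0)=+0→XO/../.X/XO/OX*; (1,0)=+0→.O/X./.X/XO/OX; (1,1)=+0→.O/.X/.X/XO/OX; (2,0)=+0→.O/../XX/XO/OX
ply 3, O at XO/../.X/XO/OX | (1,0)=+0→XO/O./.X/XO/OX*; (1,1)=+0→XO/.O/.X/XO/OX; (2,0)=+0→XO/../OX/XO/OX
ply 4, X at XO/O./.X/XO/OX | (1,1)=+0→XO/OX/.X/XO/OX*; (2,0)=+0→XO/O./XX/XO/OX
ply 5, O at XO/OX/.X/XO/OX | (2,0)=+0→XO/OX/OX/XO/OX*
ply 6: XO/OX/OX/XO/OX is terminal +0 (X); from .O/../.X/X./OX depth 5

value(.O/../.X/X./OX, O) = 0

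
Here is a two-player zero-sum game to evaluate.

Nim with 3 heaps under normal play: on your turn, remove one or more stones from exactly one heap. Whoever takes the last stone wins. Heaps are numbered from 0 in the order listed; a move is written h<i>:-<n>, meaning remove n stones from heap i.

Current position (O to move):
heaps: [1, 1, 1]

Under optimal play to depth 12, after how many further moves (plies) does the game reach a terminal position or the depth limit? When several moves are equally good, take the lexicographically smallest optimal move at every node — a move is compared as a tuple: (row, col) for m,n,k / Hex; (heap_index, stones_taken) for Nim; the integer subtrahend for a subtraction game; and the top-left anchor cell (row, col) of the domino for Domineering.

[(1,1,1)] O move#1: h0:-1:+1/(0,1,1)*, h1:-1:+1/(1,0,1), h2:-1:+1/(1,1,0)
[(0,1,1)] X move#2: h1:-1:-1/(0,0,1)*, h2:-1:-1/(0,1,0)
[(0,0,1)] O move#3: h2:-1:+1/(0,0,0)*
[(0,0,0)] end (terminal -1, X#4); searched (1,1,1) to 12

PV length from [(1,1,1)]: 3 plies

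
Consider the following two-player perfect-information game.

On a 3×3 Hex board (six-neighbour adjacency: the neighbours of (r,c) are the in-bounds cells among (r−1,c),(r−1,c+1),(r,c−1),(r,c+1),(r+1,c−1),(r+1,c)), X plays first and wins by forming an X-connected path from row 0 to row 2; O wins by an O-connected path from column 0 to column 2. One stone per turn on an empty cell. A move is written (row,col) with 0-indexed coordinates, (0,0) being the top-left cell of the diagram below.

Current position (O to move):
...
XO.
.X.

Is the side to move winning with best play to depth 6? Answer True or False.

O winning at [.../XO./.X.]: True

ply 1, O at .../XO./.X. | (0,0)=+1→O../XO./.X.*; (0,1)=+1→.O./XO./.X.; (0,2)=-1→..O/XO./.X.; (1,2)=-1→.../XOO/.X.; (2,0)=+1→.../XO./OX.; (2,2)=-1→.../XO./.XO
ply 2, X at O../XO./.X. | (0,1)=-1→OX./XO./.X.*; (0,2)=-1→O.X/XO./.X.; (1,2)=-1→O../XOX/.X.; (2,0)=-1→O../XO./XX.; (2,2)=-1→O../XO./.XX
ply 3, O at OX./XO./.X. | (0,2)=-1→OXO/XO./.X.; (1,2)=-1→OX./XOO/.X.; (2,0)=+1→OX./XO./OX.*; (2,2)=-1→OX./XO./.XO
ply 4, X at OX./XO./OX. | (0,2)=-1→OXX/XO./OX.*; (1,2)=-1→OX./XOX/OX.; (2,2)=-1→OX./XO./OXX
ply 5, O at OXX/XO./OX. | (1,2)=+1→OXX/XOO/OX.*; (2,2)=-1→OXX/XO./OXO
ply 6: OXX/XOO/OX. is terminal -1 (X); from .../XO./.X. depth 6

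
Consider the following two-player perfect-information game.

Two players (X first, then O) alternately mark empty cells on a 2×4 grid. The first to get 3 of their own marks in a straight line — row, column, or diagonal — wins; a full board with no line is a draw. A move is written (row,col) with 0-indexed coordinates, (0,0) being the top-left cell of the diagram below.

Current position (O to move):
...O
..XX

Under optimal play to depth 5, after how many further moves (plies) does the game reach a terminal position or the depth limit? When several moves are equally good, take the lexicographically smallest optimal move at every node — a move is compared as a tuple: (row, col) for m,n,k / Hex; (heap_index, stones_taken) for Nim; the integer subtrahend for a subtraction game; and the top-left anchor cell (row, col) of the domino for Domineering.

[...O/..XX] O move#1: (0,0):-1/O..O/..XX, (0,1):-1/.O.O/..XX, (0,2):-1/..OO/..XX, (1,0):-1/...O/O.XX, (1,1):+0/...O/.OXX*
[...O/.OXX] X move#2: (0,0):+0/X..O/.OXX*, (0,1):+0/.X.O/.OXX, (0,2):+0/..XO/.OXX, (1,0):+0/...O/XOXX
[X..O/.OXX] O move#3: (0,1):+0/XO.O/.OXX*, (0,2):+0/X.OO/.OXX, (1,0):+0/X..O/OOXX
[XO.O/.OXX] X move#4: (0,2):+0/XOXO/.OXX*, (1,0):-1/XO.O/XOXX
[XOXO/.OXX] O move#5: (1,0):+0/XOXO/OOXX*
[XOXO/OOXX] end (terminal +0, X#6); searched ...O/..XX to 5

PV length from [...O/..XX]: 5 plies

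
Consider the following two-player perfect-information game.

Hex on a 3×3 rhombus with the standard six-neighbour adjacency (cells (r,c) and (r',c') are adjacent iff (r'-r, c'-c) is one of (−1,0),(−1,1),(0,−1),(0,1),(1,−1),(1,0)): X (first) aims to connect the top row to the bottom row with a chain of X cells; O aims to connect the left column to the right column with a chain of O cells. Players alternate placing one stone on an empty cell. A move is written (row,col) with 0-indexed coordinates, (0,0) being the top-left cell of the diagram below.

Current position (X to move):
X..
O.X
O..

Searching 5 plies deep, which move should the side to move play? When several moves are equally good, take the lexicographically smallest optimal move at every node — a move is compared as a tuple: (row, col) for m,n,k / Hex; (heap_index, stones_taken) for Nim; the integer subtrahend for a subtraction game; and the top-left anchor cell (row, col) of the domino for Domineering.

ply 1, X at X../O.X/O.. | (0,1)=+1→XX./O.X/O..*; (0,2)=+1→X.X/O.X/O..; (1,1)=+1→X../OXX/O..; (2,1)=-1→X../O.X/OX.; (2,2)=-1→X../O.X/O.X
ply 2, O at XX./O.X/O.. | (0,2)=-1→XXO/O.X/O..*; (1,1)=-1→XX./OOX/O..; (2,1)=-1→XX./O.X/OO.; (2,2)=-1→XX./O.X/O.O
ply 3, X at XXO/O.X/O.. | (1,1)=+1→XXO/OXX/O..*; (2,1)=-1→XXO/O.X/OX.; (2,2)=-1→XXO/O.X/O.X
ply 4, O at XXO/OXX/O.. | (2,1)=-1→XXO/OXX/OO.*; (2,2)=-1→XXO/OXX/O.O
ply 5, X at XXO/OXX/OO. | (2,2)=+1→XXO/OXX/OOX*
ply 6: XXO/OXX/OOX is terminal -1 (O); from X../O.X/O.. depth 5

X's best at [X../O.X/O..]: (0,1)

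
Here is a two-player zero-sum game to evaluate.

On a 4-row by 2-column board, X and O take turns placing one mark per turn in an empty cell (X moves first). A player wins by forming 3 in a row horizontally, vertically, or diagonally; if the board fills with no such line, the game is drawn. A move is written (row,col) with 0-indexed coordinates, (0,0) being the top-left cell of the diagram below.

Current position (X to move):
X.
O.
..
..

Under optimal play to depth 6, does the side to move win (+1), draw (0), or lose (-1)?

value(X./O./../.., X) = 0

ply 1, X at X./O./../.. | (0,1)=+0→XX/O./../..*; (1,1)=+0→X./OX/../..; (2,0)=+0→X./O./X./..; (2,1)=+0→X./O./.X/..; (3,0)=+0→X./O./../X.; (3,1)=+0→X./O./../.X
ply 2, O at XX/O./../.. | (1,1)=+0→XX/OO/../..*; (2,0)=+0→XX/O./O./..; (2,1)=+0→XX/O./.O/..; (3,0)=+0→XX/O./../O.; (3,1)=+0→XX/O./../.O
ply 3, X at XX/OO/../.. | (2,0)=+0→XX/OO/X./..*; (2,1)=+0→XX/OO/.X/..; (3,0)=+0→XX/OO/../X.; (3,1)=+0→XX/OO/../.X
ply 4, O at XX/OO/X./.. | (2,1)=+0→XX/OO/XO/..*; (3,0)=+0→XX/OO/X./O.; (3,1)=+0→XX/OO/X./.O
ply 5, X at XX/OO/XO/.. | (3,0)=-1→XX/OO/XO/X.; (3,1)=+0→XX/OO/XO/.X*
ply 6, O at XX/OO/XO/.X | (3,0)=+0→XX/OO/XO/OX*
ply 7: XX/OO/XO/OX is terminal +0 (X); from X./O./../.. depth 6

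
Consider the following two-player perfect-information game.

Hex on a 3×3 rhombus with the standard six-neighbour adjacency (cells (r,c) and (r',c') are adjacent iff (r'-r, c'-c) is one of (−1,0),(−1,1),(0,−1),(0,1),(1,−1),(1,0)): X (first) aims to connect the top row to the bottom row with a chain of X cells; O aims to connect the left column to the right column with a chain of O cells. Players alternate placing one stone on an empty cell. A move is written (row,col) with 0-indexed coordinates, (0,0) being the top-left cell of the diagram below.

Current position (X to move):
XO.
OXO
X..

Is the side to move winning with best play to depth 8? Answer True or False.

ply 1, X at XO./OXO/X.. | (0,2)=+1→XOX/OXO/X..*; (2,1)=-1→XO./OXO/XX.; (2,2)=-1→XO./OXO/X.X
ply 2: XOX/OXO/X.. is terminal -1 (O); from XO./OXO/X.. depth 8

X winning at [XO./OXO/X..]: True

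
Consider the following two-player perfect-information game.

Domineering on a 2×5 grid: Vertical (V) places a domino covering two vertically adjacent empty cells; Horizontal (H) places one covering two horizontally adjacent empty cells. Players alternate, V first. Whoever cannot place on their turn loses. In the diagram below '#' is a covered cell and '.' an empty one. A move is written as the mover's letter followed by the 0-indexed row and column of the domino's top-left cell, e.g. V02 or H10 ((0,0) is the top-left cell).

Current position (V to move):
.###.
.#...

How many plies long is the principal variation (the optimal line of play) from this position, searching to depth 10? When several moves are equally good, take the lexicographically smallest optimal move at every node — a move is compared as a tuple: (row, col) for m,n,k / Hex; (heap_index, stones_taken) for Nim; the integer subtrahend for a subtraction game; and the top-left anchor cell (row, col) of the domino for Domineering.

PV length from [.###./.#...]: 3 plies

ply 1, V at .###./.#... | V00=-1→####./##...; V04=+1→.####/.#..#*
ply 2, H at .####/.#..# | H12=-1→.####/.####*
ply 3, V at .####/.#### | V00=+1→#####/#####*
ply 4: #####/##### is terminal -1 (H); from .###./.#... depth 10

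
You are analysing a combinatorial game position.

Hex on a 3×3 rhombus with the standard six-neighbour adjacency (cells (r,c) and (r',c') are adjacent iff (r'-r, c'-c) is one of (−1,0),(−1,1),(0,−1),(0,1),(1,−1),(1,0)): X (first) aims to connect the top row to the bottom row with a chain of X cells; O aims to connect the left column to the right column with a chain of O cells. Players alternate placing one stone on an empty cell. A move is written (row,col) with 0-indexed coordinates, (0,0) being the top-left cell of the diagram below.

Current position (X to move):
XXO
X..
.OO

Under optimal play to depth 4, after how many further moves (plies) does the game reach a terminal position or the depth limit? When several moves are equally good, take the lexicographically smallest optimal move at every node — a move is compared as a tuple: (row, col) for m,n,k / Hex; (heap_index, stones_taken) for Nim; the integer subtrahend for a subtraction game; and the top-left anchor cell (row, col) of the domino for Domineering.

ply 1, X at XXO/X../.OO | (1,1)=-1→XXO/XX./.OO; (1,2)=-1→XXO/X.X/.OO; (2,0)=+1→XXO/X../XOO*
ply 2: XXO/X../XOO is terminal -1 (O); from XXO/X../.OO depth 4

PV length from [XXO/X../.OO]: 1 ply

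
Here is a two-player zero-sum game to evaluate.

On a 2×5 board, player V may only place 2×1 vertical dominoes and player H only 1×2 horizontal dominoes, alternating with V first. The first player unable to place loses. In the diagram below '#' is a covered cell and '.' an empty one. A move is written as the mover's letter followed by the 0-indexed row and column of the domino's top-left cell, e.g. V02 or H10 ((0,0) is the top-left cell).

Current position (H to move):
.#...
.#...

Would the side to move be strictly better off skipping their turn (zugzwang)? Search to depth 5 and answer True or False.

zugzwang(.#.../.#..., H) = False

p1 H@[.#.../.#...]: H02[.###./.#...]-1* H03[.#.##/.#...]-1 H12[.#.../.###.]-1 H13[.#.../.#.##]-1
p2 V@[.###./.#...]: V00[####./##...]-1 V04[.####/.#..#]+1*
p3 H@[.####/.#..#]: H12[.####/.####]-1*
p4 V@[.####/.####]: V00[#####/#####]+1*
p5 H@[#####/#####] terminal -1; root [.#.../.#...] d5
suppose H passes — search the same position with V to move:
pass> p1 V@[.#.../.#...]: V00[##.../##...]-1 V02[.##../.##..]-1 V03[.#.#./.#.#.]+1* V04[.#..#/.#..#]-1
pass> p2 H@[.#.#./.#.#.] terminal -1; root [.#.../.#...] d5
for H: play -1, pass -1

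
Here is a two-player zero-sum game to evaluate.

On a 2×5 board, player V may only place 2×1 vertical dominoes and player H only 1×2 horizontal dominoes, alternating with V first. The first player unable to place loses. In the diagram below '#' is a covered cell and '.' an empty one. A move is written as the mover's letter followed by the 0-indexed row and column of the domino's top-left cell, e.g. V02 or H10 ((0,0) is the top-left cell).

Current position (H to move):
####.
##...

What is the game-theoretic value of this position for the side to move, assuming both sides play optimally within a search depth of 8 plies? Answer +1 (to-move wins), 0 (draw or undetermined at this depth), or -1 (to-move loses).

value(####./##..., H) = +1

ply 1, H at ####./##... | H12=-1→####./####.; H13=+1→####./##.##*
ply 2: ####./##.## is terminal -1 (V); from ####./##... depth 8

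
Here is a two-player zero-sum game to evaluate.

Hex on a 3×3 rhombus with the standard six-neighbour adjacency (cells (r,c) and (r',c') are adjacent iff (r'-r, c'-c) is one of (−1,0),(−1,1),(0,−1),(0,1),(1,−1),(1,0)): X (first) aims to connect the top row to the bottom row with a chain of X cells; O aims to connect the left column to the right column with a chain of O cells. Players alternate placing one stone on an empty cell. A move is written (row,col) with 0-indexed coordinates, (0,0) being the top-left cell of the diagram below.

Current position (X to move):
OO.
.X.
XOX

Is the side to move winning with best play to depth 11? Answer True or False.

[OO./.X./XOX] X move#1: (0,2):+1/OOX/.X./XOX*, (1,0):-1/OO./XX./XOX, (1,2):-1/OO./.XX/XOX
[OOX/.X./XOX] end (terminal -1, O#2); searched OO./.X./XOX to 11

X winning at [OO./.X./XOX]: True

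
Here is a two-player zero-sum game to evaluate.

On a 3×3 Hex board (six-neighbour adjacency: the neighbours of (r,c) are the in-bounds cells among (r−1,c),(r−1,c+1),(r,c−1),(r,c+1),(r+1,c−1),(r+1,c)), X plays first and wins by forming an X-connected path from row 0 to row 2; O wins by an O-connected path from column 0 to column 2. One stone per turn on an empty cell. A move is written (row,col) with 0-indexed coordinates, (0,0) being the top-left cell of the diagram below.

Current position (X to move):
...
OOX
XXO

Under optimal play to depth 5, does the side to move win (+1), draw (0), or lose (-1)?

value(.../OOX/XXO, X) = +1

[.../OOX/XXO] X move#1: (0,0):-1/X../OOX/XXO, (0,1):-1/.X./OOX/XXO, (0,2):+1/..X/OOX/XXO*
[..X/OOX/XXO] end (terminal -1, O#2); searched .../OOX/XXO to 5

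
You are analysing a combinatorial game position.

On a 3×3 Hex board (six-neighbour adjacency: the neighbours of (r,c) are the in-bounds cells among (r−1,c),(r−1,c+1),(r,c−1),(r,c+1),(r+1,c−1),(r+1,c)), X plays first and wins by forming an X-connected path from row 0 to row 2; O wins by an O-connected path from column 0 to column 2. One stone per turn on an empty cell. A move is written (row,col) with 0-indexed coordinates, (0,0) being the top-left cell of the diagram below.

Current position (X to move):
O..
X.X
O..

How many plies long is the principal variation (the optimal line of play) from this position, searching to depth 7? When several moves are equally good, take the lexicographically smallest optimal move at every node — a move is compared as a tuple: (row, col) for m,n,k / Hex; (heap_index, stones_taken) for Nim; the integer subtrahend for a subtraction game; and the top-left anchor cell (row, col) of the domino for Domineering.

p1 X@[O../X.X/O..]: (0,1)[OX./X.X/O..]+1* (0,2)[O.X/X.X/O..]+1 (1,1)[O../XXX/O..]+1 (2,1)[O../X.X/OX.]-1 (2,2)[O../X.X/O.X]-1
p2 O@[OX./X.X/O..]: (0,2)[OXO/X.X/O..]-1* (1,1)[OX./XOX/O..]-1 (2,1)[OX./X.X/OO.]-1 (2,2)[OX./X.X/O.O]-1
p3 X@[OXO/X.X/O..]: (1,1)[OXO/XXX/O..]+1* (2,1)[OXO/X.X/OX.]-1 (2,2)[OXO/X.X/O.X]-1
p4 O@[OXO/XXX/O..]: (2,1)[OXO/XXX/OO.]-1* (2,2)[OXO/XXX/O.O]-1
p5 X@[OXO/XXX/OO.]: (2,2)[OXO/XXX/OOX]+1*
p6 O@[OXO/XXX/OOX] terminal -1; root [O../X.X/O..] d7

PV length from [O../X.X/O..]: 5 plies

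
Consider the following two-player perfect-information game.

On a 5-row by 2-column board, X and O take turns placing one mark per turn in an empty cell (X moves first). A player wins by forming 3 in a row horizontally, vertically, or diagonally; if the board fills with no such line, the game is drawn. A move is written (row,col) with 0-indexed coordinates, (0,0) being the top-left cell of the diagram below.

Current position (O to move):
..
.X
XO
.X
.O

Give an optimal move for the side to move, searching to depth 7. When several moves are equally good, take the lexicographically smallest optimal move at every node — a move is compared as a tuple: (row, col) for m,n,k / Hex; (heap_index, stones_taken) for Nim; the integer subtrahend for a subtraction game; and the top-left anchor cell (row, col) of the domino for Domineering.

[../.X/XO/.X/.O] O move#1: (0,0):-1/O./.X/XO/.X/.O, (0,1):-1/.O/.X/XO/.X/.O, (1,0):+0/../OX/XO/.X/.O*, (3,0):+0/../.X/XO/OX/.O, (4,0):-1/../.X/XO/.X/OO
[../OX/XO/.X/.O] X move#2: (0,0):+0/X./OX/XO/.X/.O*, (0,1):+0/.X/OX/XO/.X/.O, (3,0):+0/../OX/XO/XX/.O, (4,0):+0/../OX/XO/.X/XO
[X./OX/XO/.X/.O] O move#3: (0,1):+0/XO/OX/XO/.X/.O*, (3,0):+0/X./OX/XO/OX/.O, (4,0):+0/X./OX/XO/.X/OO
[XO/OX/XO/.X/.O] X move#4: (3,0):+0/XO/OX/XO/XX/.O*, (4,0):+0/XO/OX/XO/.X/XO
[XO/OX/XO/XX/.O] O move#5: (4,0):+0/XO/OX/XO/XX/OO*
[XO/OX/XO/XX/OO] end (terminal +0, X#6); searched ../.X/XO/.X/.O to 7

O's best at [../.X/XO/.X/.O]: (1,0)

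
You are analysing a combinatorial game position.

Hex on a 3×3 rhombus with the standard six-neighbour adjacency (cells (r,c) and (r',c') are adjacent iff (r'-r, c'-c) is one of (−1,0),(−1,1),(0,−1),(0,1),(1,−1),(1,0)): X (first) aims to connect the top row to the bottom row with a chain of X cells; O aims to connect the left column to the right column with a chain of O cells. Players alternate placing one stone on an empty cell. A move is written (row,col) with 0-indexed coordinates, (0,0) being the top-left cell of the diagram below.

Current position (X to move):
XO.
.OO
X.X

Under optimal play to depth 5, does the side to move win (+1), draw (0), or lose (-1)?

value(XO./.OO/X.X, X) = +1

p1 X@[XO./.OO/X.X]: (0,2)[XOX/.OO/X.X]-1 (1,0)[XO./XOO/X.X]+1* (2,1)[XO./.OO/XXX]-1
p2 O@[XO./XOO/X.X] terminal -1; root [XO./.OO/X.X] d5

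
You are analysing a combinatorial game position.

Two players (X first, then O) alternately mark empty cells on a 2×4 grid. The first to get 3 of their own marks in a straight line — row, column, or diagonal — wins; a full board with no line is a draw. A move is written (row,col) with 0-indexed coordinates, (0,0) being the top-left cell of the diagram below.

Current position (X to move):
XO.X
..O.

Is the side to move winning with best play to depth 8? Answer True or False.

ply 1, X at XO.X/..O. | (0,2)=-1→XOXX/..O.; (1,0)=+0→XO.X/X.O.*; (1,1)=+0→XO.X/.XO.; (1,3)=+0→XO.X/..OX
ply 2, O at XO.X/X.O. | (0,2)=+0→XOOX/X.O.*; (1,1)=+0→XO.X/XOO.; (1,3)=+0→XO.X/X.OO
ply 3, X at XOOX/X.O. | (1,1)=+0→XOOX/XXO.*; (1,3)=+0→XOOX/X.OX
ply 4, O at XOOX/XXO. | (1,3)=+0→XOOX/XXOO*
ply 5: XOOX/XXOO is terminal +0 (X); from XO.X/..O. depth 8

X winning at [XO.X/..O.]: False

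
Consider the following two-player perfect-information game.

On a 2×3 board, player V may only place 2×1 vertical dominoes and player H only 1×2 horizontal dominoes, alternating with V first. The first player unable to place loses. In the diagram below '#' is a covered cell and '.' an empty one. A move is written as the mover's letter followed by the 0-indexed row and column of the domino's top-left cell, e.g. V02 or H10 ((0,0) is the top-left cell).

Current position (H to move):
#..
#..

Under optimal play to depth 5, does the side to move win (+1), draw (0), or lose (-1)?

value(#../#.., H) = +1

[#../#..] H move#1: H01:+1/###/#..*, H11:+1/#../###
[###/#..] end (terminal -1, V#2); searched #../#.. to 5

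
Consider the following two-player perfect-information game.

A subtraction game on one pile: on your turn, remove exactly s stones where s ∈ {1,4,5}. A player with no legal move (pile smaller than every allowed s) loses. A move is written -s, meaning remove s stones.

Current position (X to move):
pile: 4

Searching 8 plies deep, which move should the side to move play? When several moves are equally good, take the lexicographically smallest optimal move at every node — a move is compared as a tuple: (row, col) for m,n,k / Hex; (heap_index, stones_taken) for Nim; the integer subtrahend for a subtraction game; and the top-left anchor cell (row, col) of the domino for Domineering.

p1 X@[4]: -1[3]-1 -4[0]+1*
p2 O@[0] terminal -1; root [4] d8

X's best at [4]: -4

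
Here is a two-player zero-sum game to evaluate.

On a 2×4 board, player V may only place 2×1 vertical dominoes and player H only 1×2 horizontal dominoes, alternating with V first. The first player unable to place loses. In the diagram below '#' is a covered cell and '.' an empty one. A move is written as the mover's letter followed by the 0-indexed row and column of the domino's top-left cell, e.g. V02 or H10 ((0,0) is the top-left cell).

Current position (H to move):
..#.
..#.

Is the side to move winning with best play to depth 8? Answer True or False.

p1 H@[..#./..#.]: H00[###./..#.]+1* H10[..#./###.]+1
p2 V@[###./..#.]: V03[####/..##]-1*
p3 H@[####/..##]: H10[####/####]+1*
p4 V@[####/####] terminal -1; root [..#./..#.] d8

H winning at [..#./..#.]: True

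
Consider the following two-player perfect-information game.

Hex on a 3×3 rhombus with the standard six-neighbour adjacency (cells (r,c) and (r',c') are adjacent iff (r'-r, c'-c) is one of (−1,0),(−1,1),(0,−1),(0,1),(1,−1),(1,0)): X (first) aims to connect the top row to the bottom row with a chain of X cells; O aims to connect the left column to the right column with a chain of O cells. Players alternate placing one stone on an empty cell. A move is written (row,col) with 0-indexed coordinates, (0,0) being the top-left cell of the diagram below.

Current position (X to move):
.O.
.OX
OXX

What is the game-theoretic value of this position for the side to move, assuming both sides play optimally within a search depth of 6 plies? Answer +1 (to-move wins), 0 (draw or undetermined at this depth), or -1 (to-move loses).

p1 X@[.O./.OX/OXX]: (0,0)[XO./.OX/OXX]-1 (0,2)[.OX/.OX/OXX]+1* (1,0)[.O./XOX/OXX]-1
p2 O@[.OX/.OX/OXX] terminal -1; root [.O./.OX/OXX] d6

value(.O./.OX/OXX, X) = +1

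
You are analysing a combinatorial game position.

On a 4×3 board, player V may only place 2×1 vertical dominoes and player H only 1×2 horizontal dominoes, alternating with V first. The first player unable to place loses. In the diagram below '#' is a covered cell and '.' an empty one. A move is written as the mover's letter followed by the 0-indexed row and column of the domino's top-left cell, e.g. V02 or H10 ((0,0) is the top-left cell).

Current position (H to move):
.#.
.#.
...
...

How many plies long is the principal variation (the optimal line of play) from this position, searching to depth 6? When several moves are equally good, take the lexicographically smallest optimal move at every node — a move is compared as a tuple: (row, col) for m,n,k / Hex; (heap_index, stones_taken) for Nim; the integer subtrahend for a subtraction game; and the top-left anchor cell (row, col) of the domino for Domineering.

PV length from [.#./.#./.../...]: 4 plies

[.#./.#./.../...] H move#1: H20:-1/.#./.#./##./...*, H21:-1/.#./.#./.##/..., H30:-1/.#./.#./.../##., H31:-1/.#./.#./.../.##
[.#./.#./##./...] V move#2: V00:+1/##./##./##./...*, V02:+1/.##/.##/##./..., V12:+1/.#./.##/###/..., V22:+1/.#./.#./###/..#
[##./##./##./...] H move#3: H30:-1/##./##./##./##.*, H31:-1/##./##./##./.##
[##./##./##./##.] V move#4: V02:+1/###/###/##./##.*, V12:+1/##./###/###/##., V22:+1/##./##./###/###
[###/###/##./##.] end (terminal -1, H#5); searched .#./.#./.../... to 6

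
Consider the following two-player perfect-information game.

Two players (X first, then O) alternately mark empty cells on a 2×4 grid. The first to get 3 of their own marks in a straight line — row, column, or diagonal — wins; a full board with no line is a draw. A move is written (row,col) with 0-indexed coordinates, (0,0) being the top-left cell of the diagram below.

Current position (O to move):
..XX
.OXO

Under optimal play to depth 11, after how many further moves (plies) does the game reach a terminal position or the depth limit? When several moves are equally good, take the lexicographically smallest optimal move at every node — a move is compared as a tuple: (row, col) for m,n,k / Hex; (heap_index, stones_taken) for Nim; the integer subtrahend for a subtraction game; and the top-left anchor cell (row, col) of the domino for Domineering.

PV length from [..XX/.OXO]: 3 plies

[..XX/.OXO] O move#1: (0,0):-1/O.XX/.OXO, (0,1):+0/.OXX/.OXO*, (1,0):-1/..XX/OOXO
[.OXX/.OXO] X move#2: (0,0):+0/XOXX/.OXO*, (1,0):+0/.OXX/XOXO
[XOXX/.OXO] O move#3: (1,0):+0/XOXX/OOXO*
[XOXX/OOXO] end (terminal +0, X#4); searched ..XX/.OXO to 11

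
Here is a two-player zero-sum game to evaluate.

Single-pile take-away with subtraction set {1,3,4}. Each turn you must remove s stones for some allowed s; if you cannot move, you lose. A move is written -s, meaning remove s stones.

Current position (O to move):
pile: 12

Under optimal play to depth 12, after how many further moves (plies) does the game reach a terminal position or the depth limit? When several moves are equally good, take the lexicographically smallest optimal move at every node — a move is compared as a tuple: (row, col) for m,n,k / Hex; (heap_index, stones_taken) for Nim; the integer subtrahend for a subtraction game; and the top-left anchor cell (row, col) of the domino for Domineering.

PV length from [12]: 7 plies

[12] O move#1: -1:-1/11, -3:+1/9*, -4:-1/8
[9] X move#2: -1:-1/8*, -3:-1/6, -4:-1/5
[8] O move#3: -1:+1/7*, -3:-1/5, -4:-1/4
[7] X move#4: -1:-1/6*, -3:-1/4, -4:-1/3
[6] O move#5: -1:-1/5, -3:-1/3, -4:+1/2*
[2] X move#6: -1:-1/1*
[1] O move#7: -1:+1/0*
[0] end (terminal -1, X#8); searched 12 to 12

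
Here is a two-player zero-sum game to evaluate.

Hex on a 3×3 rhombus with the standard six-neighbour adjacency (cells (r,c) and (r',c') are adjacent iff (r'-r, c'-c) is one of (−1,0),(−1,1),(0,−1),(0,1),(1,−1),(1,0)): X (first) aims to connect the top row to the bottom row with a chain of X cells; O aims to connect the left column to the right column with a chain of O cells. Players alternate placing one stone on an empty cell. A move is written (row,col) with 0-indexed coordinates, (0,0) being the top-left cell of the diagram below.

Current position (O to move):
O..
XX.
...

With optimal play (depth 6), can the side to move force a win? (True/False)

O winning at [O../XX./...]: False

[O../XX./...] O move#1: (0,1):-1/OO./XX./...*, (0,2):-1/O.O/XX./..., (1,2):-1/O../XXO/..., (2,0):-1/O../XX./O.., (2,1):-1/O../XX./.O., (2,2):-1/O../XX./..O
[OO./XX./...] X move#2: (0,2):+1/OOX/XX./...*, (1,2):-1/OO./XXX/..., (2,0):-1/OO./XX./X.., (2,1):-1/OO./XX./.X., (2,2):-1/OO./XX./..X
[OOX/XX./...] O move#3: (1,2):-1/OOX/XXO/...*, (2,0):-1/OOX/XX./O.., (2,1):-1/OOX/XX./.O., (2,2):-1/OOX/XX./..O
[OOX/XXO/...] X move#4: (2,0):+1/OOX/XXO/X..*, (2,1):+1/OOX/XXO/.X., (2,2):+1/OOX/XXO/..X
[OOX/XXO/X..] end (terminal -1, O#5); searched O../XX./... to 6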